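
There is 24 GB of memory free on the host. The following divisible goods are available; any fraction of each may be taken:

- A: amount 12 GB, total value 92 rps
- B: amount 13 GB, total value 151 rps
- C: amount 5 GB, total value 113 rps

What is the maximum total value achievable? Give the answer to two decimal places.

310.00

Take in order of value per unit:
- C (113/5 per unit): all 5 → value 113, running total 113.00
- B (151/13 per unit): all 13 → value 151, running total 264.00
- A (92/12 per unit): 6 of 12 → value 6×92/12 = 46.0000, running total 310.00
Total 310.00.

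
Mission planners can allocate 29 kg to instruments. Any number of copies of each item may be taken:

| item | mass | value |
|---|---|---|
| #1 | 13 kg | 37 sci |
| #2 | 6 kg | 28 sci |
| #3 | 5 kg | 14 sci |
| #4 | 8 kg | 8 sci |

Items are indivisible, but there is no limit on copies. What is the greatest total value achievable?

Best value-per-unit is #2 at 28/6; filling with it alone gives 4×28 = 112.
Optimal mix: 4×#2 + 1×#3 → mass 29, value 126.

126 sci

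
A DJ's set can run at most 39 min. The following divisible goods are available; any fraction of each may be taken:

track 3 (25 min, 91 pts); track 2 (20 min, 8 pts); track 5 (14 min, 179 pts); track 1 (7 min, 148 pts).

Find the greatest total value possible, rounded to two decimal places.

392.52

Take in order of value per unit:
- track 1 (148/7 per unit): all 7 → value 148, running total 148.00
- track 5 (179/14 per unit): all 14 → value 179, running total 327.00
- track 3 (91/25 per unit): 18 of 25 → value 18×91/25 = 65.5200, running total 392.52
Total 392.52.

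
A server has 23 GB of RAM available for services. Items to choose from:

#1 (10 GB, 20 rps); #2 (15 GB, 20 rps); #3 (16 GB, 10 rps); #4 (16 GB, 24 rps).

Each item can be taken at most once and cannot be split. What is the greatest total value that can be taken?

Check high-value combinations within 23 GB:
- #4: memory 16, value 24
- #1: memory 10, value 20
- #2: memory 15, value 20
- #3: memory 16, value 10
Best: 24 rps.

24 rps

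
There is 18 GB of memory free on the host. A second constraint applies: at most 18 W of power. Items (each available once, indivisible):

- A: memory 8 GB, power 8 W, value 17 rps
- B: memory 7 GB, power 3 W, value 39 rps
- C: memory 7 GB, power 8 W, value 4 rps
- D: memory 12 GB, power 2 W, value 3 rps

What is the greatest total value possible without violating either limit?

56 rps

Feasible sets respecting both limits:
- A+B: memory 15, power 11, value 56
- B+C: memory 14, power 11, value 43
- B: memory 7, power 3, value 39
Best: 56 rps.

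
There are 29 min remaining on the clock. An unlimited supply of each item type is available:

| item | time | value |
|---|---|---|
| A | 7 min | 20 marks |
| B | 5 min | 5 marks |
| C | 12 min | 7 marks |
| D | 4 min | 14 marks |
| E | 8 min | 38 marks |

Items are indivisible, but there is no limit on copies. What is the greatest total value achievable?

Best value-per-unit is E at 38/8; filling with it alone gives 3×38 = 114.
Optimal mix: 1×D + 3×E → time 28, value 128.

128 marks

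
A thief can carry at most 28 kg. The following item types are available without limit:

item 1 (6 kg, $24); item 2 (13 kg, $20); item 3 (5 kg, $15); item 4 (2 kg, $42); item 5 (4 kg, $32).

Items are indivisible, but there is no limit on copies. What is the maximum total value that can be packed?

$588

Best value-per-unit is item 4 at 42/2, and filling with it alone uses weight 14×2=28. No mix of the others beats 14×42 = 588.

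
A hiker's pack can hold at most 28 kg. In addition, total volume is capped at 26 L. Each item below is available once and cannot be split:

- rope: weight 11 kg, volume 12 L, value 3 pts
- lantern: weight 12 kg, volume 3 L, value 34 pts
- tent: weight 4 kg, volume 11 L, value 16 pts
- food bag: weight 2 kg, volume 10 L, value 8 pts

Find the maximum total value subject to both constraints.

Feasible sets respecting both limits:
- lantern+tent+food bag: weight 18, volume 24, value 58
- rope+lantern+tent: weight 27, volume 26, value 53
- lantern+tent: weight 16, volume 14, value 50
Best: 58 pts.

58 pts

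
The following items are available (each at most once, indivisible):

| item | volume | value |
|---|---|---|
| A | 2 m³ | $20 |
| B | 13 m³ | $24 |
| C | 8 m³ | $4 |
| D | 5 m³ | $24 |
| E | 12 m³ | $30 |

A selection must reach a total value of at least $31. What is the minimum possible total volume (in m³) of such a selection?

7

Subsets with value ≥ 31, sorted by total volume:
- A+D: volume 7, value 44
- A+E: volume 14, value 50
- A+C+D: volume 15, value 48
Minimum volume: 7 m³.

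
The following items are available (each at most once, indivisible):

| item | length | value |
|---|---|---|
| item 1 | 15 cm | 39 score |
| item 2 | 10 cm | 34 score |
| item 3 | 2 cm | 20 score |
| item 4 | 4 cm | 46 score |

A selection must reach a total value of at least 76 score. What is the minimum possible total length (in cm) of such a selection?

Subsets with value ≥ 76, sorted by total length:
- item 2+item 4: length 14, value 80
- item 2+item 3+item 4: length 16, value 100
- item 1+item 4: length 19, value 85
- item 1+item 3+item 4: length 21, value 105
Minimum length: 14 cm.

14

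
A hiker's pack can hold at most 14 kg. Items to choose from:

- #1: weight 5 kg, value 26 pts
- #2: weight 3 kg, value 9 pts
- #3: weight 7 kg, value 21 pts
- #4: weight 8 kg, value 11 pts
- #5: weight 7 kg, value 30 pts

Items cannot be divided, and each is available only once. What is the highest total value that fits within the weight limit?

56 pts

Check high-value combinations within 14 kg:
- #1+#5: weight 5+7=12, value 26+30=56
- #3+#5: weight 7+7=14, value 21+30=51
- #1+#3: weight 5+7=12, value 26+21=47
Best: 56 pts.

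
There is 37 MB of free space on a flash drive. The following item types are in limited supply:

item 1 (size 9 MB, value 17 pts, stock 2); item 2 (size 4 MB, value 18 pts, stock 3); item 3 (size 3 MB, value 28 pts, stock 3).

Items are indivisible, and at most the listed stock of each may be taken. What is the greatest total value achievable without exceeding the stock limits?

Best selections within size 37 and stock limits:
- 1×item 1 + 3×item 2 + 3×item 3: size 30, value 155
- 2×item 1 + 2×item 2 + 3×item 3: size 35, value 154
- 2×item 1 + 3×item 2 + 2×item 3: size 36, value 144
- 3×item 2 + 3×item 3: size 21, value 138
Best: 155 pts.

155 pts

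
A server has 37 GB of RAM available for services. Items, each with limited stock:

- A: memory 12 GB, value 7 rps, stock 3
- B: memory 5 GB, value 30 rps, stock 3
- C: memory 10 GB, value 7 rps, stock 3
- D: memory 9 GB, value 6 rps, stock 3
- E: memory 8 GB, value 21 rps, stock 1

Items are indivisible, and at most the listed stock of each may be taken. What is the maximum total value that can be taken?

118 rps

Best selections within memory 37 and stock limits:
- 3×B + 1×C + 1×E: memory 33, value 118
- 1×A + 3×B + 1×E: memory 35, value 118
- 3×B + 1×D + 1×E: memory 32, value 117
- 3×B + 1×E: memory 23, value 111
Best: 118 rps.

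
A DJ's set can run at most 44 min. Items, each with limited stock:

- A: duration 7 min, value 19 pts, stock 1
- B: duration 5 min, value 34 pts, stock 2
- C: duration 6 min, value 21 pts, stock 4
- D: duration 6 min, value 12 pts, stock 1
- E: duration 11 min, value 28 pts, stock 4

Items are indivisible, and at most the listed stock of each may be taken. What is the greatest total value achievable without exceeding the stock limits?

Top feasible selections:
- 1×A + 2×B + 4×C: duration 41, value 171
- 2×B + 2×C + 2×E: duration 44, value 166
- 2×B + 4×C + 1×D: duration 40, value 164
Best: 171 pts.

171 pts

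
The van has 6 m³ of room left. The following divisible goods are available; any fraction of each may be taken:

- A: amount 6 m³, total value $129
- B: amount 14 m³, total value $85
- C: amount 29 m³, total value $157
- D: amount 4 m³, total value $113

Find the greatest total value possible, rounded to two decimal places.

Take in order of value per unit:
- D (113/4 per unit): all 4 → value 113, running total 113.00
- A (129/6 per unit): 2 of 6 → value 2×129/6 = 43.0000, running total 156.00
Total 156.00.

156.00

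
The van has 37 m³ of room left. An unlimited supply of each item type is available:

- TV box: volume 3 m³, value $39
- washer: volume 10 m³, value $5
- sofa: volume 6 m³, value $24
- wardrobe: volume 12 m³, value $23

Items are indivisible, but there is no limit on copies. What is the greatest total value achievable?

Best value-per-unit is TV box at 39/3, and filling with it alone uses volume 12×3=36. No mix of the others beats 12×39 = 468.

$468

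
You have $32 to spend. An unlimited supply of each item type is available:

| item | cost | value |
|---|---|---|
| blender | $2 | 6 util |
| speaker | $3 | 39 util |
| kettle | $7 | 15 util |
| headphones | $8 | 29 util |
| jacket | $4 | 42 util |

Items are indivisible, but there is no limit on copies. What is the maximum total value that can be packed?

396 util

Best value-per-unit is speaker at 39/3; filling with it alone gives 10×39 = 390.
Optimal mix: 1×blender + 10×speaker → cost 32, value 396.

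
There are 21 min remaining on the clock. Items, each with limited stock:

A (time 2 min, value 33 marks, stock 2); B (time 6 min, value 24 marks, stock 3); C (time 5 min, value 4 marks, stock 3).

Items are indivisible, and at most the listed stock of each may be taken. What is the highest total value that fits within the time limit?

Top feasible selections:
- 2×A + 2×B + 1×C: time 21, value 118
- 2×A + 2×B: time 16, value 114
- 1×A + 3×B: time 20, value 105
- 2×A + 1×B + 2×C: time 20, value 98
Best: 118 marks.

118 marks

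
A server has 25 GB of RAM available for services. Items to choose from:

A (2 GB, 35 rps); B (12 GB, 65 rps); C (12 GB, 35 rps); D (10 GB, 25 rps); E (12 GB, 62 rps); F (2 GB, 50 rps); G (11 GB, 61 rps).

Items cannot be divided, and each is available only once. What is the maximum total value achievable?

This is a 0/1 knapsack; check combinations near the capacity.
- B+F+G: memory 12+2+11=25, value 65+50+61=176
- E+F+G: memory 12+2+11=25, value 62+50+61=173
- A+D+F+G: memory 2+10+2+11=25, value 35+25+50+61=171
Best: 176 rps.

176 rps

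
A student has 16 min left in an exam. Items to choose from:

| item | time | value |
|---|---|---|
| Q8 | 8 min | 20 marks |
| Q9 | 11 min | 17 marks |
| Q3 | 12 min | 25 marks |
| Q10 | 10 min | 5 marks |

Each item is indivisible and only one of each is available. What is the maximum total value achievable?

25 marks

Check high-value combinations within 16 min:
- Q3: time 12, value 25
- Q8: time 8, value 20
- Q9: time 11, value 17
Best: 25 marks.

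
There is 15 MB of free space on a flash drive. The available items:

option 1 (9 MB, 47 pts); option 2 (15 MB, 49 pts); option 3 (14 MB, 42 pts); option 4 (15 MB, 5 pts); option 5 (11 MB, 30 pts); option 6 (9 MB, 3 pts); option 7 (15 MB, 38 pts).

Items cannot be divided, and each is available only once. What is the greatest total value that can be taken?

49 pts

Check high-value combinations within 15 MB:
- option 2: size 15, value 49
- option 1: size 9, value 47
- option 3: size 14, value 42
Best: 49 pts.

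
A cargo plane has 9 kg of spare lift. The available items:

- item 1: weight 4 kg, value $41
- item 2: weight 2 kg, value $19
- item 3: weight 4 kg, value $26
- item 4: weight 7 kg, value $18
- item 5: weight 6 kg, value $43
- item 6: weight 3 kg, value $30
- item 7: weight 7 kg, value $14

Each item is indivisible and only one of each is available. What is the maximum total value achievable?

$90

Check high-value combinations within 9 kg:
- item 1+item 2+item 6: weight 4+2+3=9, value 41+19+30=90
- item 2+item 3+item 6: weight 2+4+3=9, value 19+26+30=75
- item 5+item 6: weight 6+3=9, value 43+30=73
- item 1+item 6: weight 4+3=7, value 41+30=71
Best: $90.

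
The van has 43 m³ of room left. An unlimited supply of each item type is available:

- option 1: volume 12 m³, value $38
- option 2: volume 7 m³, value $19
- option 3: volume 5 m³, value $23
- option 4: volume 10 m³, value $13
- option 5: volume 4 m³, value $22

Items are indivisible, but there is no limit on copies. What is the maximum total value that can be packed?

$223

Best value-per-unit is option 5 at 22/4; filling with it alone gives 10×22 = 220.
Optimal mix: 3×option 3 + 7×option 5 → volume 43, value 223.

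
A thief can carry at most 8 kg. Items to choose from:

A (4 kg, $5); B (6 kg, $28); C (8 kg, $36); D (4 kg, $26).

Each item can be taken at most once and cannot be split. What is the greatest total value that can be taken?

This is a 0/1 knapsack; check combinations near the capacity.
- C: weight 8, value 36
- A+D: weight 4+4=8, value 5+26=31
- B: weight 6, value 28
- D: weight 4, value 26
- A: weight 4, value 5
Best: $36.

$36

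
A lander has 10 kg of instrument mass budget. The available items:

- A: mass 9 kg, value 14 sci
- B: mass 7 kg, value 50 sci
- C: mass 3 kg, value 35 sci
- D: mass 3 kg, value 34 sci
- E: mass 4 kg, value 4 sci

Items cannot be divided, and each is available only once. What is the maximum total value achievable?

85 sci

Check high-value combinations within 10 kg:
- B+C: mass 7+3=10, value 50+35=85
- B+D: mass 7+3=10, value 50+34=84
- C+D+E: mass 3+3+4=10, value 35+34+4=73
- C+D: mass 3+3=6, value 35+34=69
Best: 85 sci.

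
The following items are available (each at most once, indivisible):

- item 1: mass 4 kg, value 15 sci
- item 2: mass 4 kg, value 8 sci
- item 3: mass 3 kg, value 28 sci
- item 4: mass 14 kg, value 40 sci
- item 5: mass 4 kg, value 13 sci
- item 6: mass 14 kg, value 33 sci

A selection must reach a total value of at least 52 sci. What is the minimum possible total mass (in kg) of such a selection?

11

Subsets with value ≥ 52, sorted by total mass:
- item 1+item 3+item 5: mass 11, value 56
- item 1+item 2+item 3+item 5: mass 15, value 64
- item 3+item 4: mass 17, value 68
Minimum mass: 11 kg.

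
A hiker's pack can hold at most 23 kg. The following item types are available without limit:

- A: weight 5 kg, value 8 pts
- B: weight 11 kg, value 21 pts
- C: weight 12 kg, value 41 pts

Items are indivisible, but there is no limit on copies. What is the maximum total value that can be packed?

Best value-per-unit is C at 41/12; filling with it alone gives 1×41 = 41.
Optimal mix: 1×B + 1×C → weight 23, value 62.

62 pts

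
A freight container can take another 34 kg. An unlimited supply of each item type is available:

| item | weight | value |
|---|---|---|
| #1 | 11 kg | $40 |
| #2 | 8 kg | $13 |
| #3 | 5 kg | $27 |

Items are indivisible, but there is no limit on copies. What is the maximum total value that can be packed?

Best value-per-unit is #3 at 27/5, and filling with it alone uses weight 6×5=30. No mix of the others beats 6×27 = 162.

$162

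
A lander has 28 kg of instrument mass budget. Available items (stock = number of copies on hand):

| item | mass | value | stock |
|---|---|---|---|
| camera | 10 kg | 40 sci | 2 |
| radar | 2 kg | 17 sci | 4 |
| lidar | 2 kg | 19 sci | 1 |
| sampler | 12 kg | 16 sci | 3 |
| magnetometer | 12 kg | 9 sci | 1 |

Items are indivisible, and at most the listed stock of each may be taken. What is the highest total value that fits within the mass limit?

Best selections within mass 28 and stock limits:
- 2×camera + 3×radar + 1×lidar: mass 28, value 150
- 2×camera + 4×radar: mass 28, value 148
- 2×camera + 2×radar + 1×lidar: mass 26, value 133
- 2×camera + 3×radar: mass 26, value 131
Best: 150 sci.

150 sci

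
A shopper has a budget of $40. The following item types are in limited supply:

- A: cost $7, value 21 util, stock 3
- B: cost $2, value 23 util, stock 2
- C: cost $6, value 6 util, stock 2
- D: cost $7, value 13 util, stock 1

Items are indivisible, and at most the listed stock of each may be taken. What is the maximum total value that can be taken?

Top feasible selections:
- 3×A + 2×B + 1×C + 1×D: cost 38, value 128
- 3×A + 2×B + 1×D: cost 32, value 122
- 3×A + 2×B + 2×C: cost 37, value 121
- 3×A + 2×B + 1×C: cost 31, value 115
Best: 128 util.

128 util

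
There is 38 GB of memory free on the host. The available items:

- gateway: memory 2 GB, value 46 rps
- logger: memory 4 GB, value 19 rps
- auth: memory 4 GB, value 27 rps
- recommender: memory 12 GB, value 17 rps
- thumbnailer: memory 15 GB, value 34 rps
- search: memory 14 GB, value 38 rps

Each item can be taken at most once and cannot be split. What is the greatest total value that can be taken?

Check high-value combinations within 38 GB:
- gateway+logger+auth+recommender+search: memory 2+4+4+12+14=36, value 46+19+27+17+38=147
- gateway+auth+thumbnailer+search: memory 2+4+15+14=35, value 46+27+34+38=145
- gateway+logger+auth+recommender+thumbnailer: memory 2+4+4+12+15=37, value 46+19+27+17+34=143
Best: 147 rps.

147 rps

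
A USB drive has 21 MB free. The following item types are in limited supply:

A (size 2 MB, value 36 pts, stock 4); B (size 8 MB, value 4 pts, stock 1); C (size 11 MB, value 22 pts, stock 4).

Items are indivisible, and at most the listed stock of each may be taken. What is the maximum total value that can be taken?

166 pts

Best selections within size 21 and stock limits:
- 4×A + 1×C: size 19, value 166
- 4×A + 1×B: size 16, value 148
- 4×A: size 8, value 144
Best: 166 pts.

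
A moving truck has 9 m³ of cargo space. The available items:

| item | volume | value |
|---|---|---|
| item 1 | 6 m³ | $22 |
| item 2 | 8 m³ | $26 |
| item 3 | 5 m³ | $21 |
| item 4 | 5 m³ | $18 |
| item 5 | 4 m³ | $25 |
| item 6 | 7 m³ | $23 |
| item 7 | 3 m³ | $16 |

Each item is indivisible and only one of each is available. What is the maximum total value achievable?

Check high-value combinations within 9 m³:
- item 3+item 5: volume 5+4=9, value 21+25=46
- item 4+item 5: volume 5+4=9, value 18+25=43
- item 5+item 7: volume 4+3=7, value 25+16=41
Best: $46.

$46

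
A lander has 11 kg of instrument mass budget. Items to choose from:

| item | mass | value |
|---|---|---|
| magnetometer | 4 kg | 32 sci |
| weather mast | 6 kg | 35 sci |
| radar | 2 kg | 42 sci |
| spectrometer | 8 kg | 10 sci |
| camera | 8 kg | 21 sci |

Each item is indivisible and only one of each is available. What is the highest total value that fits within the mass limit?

Check high-value combinations within 11 kg:
- weather mast+radar: mass 6+2=8, value 35+42=77
- magnetometer+radar: mass 4+2=6, value 32+42=74
- magnetometer+weather mast: mass 4+6=10, value 32+35=67
- radar+camera: mass 2+8=10, value 42+21=63
Best: 77 sci.

77 sci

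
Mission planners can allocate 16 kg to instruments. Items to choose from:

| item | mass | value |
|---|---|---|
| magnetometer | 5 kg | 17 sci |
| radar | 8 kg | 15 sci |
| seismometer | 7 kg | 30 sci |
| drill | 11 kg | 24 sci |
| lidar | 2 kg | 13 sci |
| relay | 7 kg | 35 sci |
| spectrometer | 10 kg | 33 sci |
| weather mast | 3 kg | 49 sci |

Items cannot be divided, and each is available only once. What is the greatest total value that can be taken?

Check high-value combinations within 16 kg:
- magnetometer+relay+weather mast: mass 5+7+3=15, value 17+35+49=101
- lidar+relay+weather mast: mass 2+7+3=12, value 13+35+49=97
- magnetometer+seismometer+weather mast: mass 5+7+3=15, value 17+30+49=96
- lidar+spectrometer+weather mast: mass 2+10+3=15, value 13+33+49=95
Best: 101 sci.

101 sci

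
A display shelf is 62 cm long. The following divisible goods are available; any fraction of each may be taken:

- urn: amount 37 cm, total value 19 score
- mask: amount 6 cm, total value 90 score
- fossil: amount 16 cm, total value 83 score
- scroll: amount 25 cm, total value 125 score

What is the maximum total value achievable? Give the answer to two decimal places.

Take in order of value per unit:
- mask (90/6 per unit): all 6 → value 90, running total 90.00
- fossil (83/16 per unit): all 16 → value 83, running total 173.00
- scroll (125/25 per unit): all 25 → value 125, running total 298.00
- urn (19/37 per unit): 15 of 37 → value 15×19/37 = 7.7027, running total 305.70
Total 305.70.

305.70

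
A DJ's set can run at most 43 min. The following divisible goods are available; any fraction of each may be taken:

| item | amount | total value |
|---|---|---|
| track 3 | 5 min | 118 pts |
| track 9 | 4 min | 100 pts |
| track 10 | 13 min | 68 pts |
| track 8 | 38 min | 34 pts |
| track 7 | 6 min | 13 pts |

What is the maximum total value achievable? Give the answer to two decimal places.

312.42

Take in order of value per unit:
- track 9 (100/4 per unit): all 4 → value 100, running total 100.00
- track 3 (118/5 per unit): all 5 → value 118, running total 218.00
- track 10 (68/13 per unit): all 13 → value 68, running total 286.00
- track 7 (13/6 per unit): all 6 → value 13, running total 299.00
- track 8 (34/38 per unit): 15 of 38 → value 15×34/38 = 13.4211, running total 312.42
Total 312.42.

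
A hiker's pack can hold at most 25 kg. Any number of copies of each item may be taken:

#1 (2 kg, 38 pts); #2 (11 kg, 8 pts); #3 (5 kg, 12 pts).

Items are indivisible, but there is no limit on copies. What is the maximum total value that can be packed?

Best value-per-unit is #1 at 38/2, and filling with it alone uses weight 12×2=24. No mix of the others beats 12×38 = 456.

456 pts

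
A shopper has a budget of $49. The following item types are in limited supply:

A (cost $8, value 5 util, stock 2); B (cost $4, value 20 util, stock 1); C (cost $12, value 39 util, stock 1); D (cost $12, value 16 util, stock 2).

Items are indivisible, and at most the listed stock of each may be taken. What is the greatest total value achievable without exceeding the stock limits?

Best selections within cost 49 and stock limits:
- 1×A + 1×B + 1×C + 2×D: cost 48, value 96
- 1×B + 1×C + 2×D: cost 40, value 91
Best: 96 util.

96 util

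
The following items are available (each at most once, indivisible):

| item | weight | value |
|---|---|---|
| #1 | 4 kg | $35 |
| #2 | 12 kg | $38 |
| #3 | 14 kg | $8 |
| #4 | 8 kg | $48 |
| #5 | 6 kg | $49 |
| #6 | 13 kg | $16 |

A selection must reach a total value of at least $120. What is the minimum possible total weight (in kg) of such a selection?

18

Subsets with value ≥ 120, sorted by total weight:
- #1+#4+#5: weight 18, value 132
- #1+#2+#5: weight 22, value 122
- #1+#2+#4: weight 24, value 121
- #2+#4+#5: weight 26, value 135
Minimum weight: 18 kg.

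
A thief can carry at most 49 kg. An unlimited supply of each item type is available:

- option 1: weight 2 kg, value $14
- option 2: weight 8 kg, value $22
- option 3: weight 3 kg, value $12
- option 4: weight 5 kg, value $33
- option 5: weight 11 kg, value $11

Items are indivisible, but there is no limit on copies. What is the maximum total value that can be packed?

$341

Best value-per-unit is option 1 at 14/2; filling with it alone gives 24×14 = 336.
Optimal mix: 22×option 1 + 1×option 4 → weight 49, value 341.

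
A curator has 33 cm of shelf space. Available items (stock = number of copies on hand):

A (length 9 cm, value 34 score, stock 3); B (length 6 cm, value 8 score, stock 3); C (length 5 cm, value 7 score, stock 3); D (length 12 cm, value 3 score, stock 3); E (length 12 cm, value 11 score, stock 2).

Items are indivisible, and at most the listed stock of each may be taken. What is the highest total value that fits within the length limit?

Best selections within length 33 and stock limits:
- 3×A + 1×B: length 33, value 110
- 3×A + 1×C: length 32, value 109
- 3×A: length 27, value 102
- 2×A + 3×C: length 33, value 89
Best: 110 score.

110 score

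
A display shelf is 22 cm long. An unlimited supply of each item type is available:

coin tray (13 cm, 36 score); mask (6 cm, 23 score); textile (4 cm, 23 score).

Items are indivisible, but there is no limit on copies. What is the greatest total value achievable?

Best value-per-unit is textile at 23/4; filling with it alone gives 5×23 = 115.
Optimal mix: 1×mask + 4×textile → length 22, value 115.

115 score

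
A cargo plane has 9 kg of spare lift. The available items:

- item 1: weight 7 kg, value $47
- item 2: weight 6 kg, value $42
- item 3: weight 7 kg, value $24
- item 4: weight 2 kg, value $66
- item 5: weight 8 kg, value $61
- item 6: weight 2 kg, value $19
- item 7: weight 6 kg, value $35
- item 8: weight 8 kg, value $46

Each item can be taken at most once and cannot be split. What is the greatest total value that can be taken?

$113

Check high-value combinations within 9 kg:
- item 1+item 4: weight 7+2=9, value 47+66=113
- item 2+item 4: weight 6+2=8, value 42+66=108
- item 4+item 7: weight 2+6=8, value 66+35=101
- item 3+item 4: weight 7+2=9, value 24+66=90
- item 4+item 6: weight 2+2=4, value 66+19=85
Best: $113.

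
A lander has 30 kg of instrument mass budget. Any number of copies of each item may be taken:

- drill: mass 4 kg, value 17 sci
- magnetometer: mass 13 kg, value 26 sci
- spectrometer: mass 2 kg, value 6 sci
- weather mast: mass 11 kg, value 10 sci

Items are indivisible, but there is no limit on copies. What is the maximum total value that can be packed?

125 sci

Best value-per-unit is drill at 17/4; filling with it alone gives 7×17 = 119.
Optimal mix: 7×drill + 1×spectrometer → mass 30, value 125.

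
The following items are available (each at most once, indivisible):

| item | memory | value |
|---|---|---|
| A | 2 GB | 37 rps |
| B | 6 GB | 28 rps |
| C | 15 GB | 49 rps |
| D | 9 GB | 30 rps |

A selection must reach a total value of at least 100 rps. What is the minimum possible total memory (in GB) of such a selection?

23

Subsets with value ≥ 100, sorted by total memory:
- A+B+C: memory 23, value 114
- A+C+D: memory 26, value 116
- B+C+D: memory 30, value 107
Minimum memory: 23 GB.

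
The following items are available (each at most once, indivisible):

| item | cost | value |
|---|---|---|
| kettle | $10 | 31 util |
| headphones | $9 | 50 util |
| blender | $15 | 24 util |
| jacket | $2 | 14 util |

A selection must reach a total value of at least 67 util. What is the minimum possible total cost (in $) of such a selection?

Subsets with value ≥ 67, sorted by total cost:
- kettle+headphones: cost 19, value 81
- kettle+headphones+jacket: cost 21, value 95
- headphones+blender: cost 24, value 74
Minimum cost: 19 $.

19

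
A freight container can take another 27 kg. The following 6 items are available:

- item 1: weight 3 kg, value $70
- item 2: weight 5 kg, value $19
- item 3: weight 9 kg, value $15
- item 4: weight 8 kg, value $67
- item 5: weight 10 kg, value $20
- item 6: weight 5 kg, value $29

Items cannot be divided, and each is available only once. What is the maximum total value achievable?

This is a 0/1 knapsack; check combinations near the capacity.
- item 1+item 4+item 5+item 6: weight 3+8+10+5=26, value 70+67+20+29=186
- item 1+item 2+item 4+item 6: weight 3+5+8+5=21, value 70+19+67+29=185
- item 1+item 3+item 4+item 6: weight 3+9+8+5=25, value 70+15+67+29=181
Best: $186.

$186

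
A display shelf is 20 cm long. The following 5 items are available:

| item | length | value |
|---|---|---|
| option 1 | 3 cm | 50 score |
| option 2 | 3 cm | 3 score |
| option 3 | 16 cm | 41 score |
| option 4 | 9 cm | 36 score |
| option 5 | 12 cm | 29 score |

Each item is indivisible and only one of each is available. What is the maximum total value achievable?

Check high-value combinations within 20 cm:
- option 1+option 3: length 3+16=19, value 50+41=91
- option 1+option 2+option 4: length 3+3+9=15, value 50+3+36=89
- option 1+option 4: length 3+9=12, value 50+36=86
- option 1+option 2+option 5: length 3+3+12=18, value 50+3+29=82
Best: 91 score.

91 score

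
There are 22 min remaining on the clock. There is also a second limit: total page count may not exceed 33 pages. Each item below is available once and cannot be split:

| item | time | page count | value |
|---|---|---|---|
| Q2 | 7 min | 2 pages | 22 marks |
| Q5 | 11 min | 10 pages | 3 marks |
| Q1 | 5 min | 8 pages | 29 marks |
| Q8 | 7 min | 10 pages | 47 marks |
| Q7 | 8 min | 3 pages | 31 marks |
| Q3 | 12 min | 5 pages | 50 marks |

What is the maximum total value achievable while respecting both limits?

Feasible sets respecting both limits:
- Q1+Q8+Q7: time 20, page count 21, value 107
- Q2+Q8+Q7: time 22, page count 15, value 100
- Q2+Q1+Q8: time 19, page count 20, value 98
- Q8+Q3: time 19, page count 15, value 97
Best: 107 marks.

107 marks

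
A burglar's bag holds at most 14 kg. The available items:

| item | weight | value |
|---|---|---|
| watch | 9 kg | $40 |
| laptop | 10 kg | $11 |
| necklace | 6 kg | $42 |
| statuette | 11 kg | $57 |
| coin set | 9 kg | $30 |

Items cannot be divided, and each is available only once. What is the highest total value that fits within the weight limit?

$57

Check high-value combinations within 14 kg:
- statuette: weight 11, value 57
- necklace: weight 6, value 42
- watch: weight 9, value 40
Best: $57.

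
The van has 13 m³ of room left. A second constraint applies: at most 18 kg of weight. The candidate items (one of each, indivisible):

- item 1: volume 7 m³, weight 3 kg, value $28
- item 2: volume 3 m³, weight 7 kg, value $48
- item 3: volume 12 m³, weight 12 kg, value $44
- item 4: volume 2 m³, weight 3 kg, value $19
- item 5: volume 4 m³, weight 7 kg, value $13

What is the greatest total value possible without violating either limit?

$95

Feasible sets respecting both limits:
- item 1+item 2+item 4: volume 12, weight 13, value 95
- item 2+item 4+item 5: volume 9, weight 17, value 80
- item 1+item 2: volume 10, weight 10, value 76
Best: $95.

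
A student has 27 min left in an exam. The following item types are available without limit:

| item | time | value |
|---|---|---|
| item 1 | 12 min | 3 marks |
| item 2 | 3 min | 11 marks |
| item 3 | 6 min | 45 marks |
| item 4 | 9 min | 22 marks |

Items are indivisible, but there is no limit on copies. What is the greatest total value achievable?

191 marks

Best value-per-unit is item 3 at 45/6; filling with it alone gives 4×45 = 180.
Optimal mix: 1×item 2 + 4×item 3 → time 27, value 191.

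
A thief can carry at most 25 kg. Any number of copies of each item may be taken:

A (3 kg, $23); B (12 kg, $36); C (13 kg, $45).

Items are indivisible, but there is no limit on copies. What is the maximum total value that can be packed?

$184

Best value-per-unit is A at 23/3, and filling with it alone uses weight 8×3=24. No mix of the others beats 8×23 = 184.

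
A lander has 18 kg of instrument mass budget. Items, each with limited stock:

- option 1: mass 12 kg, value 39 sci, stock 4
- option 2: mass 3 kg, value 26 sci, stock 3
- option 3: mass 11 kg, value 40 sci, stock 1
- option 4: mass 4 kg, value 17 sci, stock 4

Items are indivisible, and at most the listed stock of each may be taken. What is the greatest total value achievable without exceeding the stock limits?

112 sci

Top feasible selections:
- 3×option 2 + 2×option 4: mass 17, value 112
- 2×option 2 + 3×option 4: mass 18, value 103
- 3×option 2 + 1×option 4: mass 13, value 95
- 2×option 2 + 1×option 3: mass 17, value 92
Best: 112 sci.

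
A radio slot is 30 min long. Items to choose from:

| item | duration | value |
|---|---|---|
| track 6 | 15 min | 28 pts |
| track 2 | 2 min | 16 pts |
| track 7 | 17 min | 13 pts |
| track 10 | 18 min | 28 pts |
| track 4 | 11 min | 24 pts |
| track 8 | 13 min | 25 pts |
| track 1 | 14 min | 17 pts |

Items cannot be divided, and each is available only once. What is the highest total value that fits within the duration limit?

69 pts

Check high-value combinations within 30 min:
- track 6+track 2+track 8: duration 15+2+13=30, value 28+16+25=69
- track 6+track 2+track 4: duration 15+2+11=28, value 28+16+24=68
- track 2+track 4+track 8: duration 2+11+13=26, value 16+24+25=65
- track 2+track 8+track 1: duration 2+13+14=29, value 16+25+17=58
- track 2+track 4+track 1: duration 2+11+14=27, value 16+24+17=57
Best: 69 pts.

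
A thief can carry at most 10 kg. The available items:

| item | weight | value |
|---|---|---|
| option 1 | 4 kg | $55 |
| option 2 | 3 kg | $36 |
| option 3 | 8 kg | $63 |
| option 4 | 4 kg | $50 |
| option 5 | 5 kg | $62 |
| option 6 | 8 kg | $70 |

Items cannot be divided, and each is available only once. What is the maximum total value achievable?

Check high-value combinations within 10 kg:
- option 1+option 5: weight 4+5=9, value 55+62=117
- option 4+option 5: weight 4+5=9, value 50+62=112
- option 1+option 4: weight 4+4=8, value 55+50=105
- option 2+option 5: weight 3+5=8, value 36+62=98
Best: $117.

$117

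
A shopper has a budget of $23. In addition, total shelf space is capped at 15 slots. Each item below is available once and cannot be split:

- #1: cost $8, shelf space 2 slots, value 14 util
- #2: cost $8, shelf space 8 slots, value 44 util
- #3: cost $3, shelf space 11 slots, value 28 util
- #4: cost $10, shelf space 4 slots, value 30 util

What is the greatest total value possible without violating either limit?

Feasible sets respecting both limits:
- #2+#4: cost 18, shelf space 12, value 74
- #1+#2: cost 16, shelf space 10, value 58
- #3+#4: cost 13, shelf space 15, value 58
Best: 74 util.

74 util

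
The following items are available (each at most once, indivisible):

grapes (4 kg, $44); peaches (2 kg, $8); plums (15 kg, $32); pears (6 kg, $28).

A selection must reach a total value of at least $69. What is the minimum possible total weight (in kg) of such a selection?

Subsets with value ≥ 69, sorted by total weight:
- grapes+pears: weight 10, value 72
- grapes+peaches+pears: weight 12, value 80
Minimum weight: 10 kg.

10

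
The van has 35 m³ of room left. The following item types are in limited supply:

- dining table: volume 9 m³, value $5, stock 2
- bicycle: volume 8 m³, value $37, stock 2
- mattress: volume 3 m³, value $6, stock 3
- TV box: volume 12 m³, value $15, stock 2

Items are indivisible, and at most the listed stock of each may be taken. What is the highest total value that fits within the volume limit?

$101

Best selections within volume 35 and stock limits:
- 2×bicycle + 2×mattress + 1×TV box: volume 34, value 101
- 1×dining table + 2×bicycle + 3×mattress: volume 34, value 97
Best: $101.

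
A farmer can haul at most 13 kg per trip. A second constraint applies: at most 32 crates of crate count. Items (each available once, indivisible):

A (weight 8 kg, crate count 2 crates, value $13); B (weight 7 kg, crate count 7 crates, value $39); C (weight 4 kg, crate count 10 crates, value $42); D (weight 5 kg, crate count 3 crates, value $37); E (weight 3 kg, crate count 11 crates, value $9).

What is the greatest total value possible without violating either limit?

$88

Feasible sets respecting both limits:
- C+D+E: weight 12, crate count 24, value 88
- B+C: weight 11, crate count 17, value 81
- C+D: weight 9, crate count 13, value 79
- B+D: weight 12, crate count 10, value 76
Best: $88.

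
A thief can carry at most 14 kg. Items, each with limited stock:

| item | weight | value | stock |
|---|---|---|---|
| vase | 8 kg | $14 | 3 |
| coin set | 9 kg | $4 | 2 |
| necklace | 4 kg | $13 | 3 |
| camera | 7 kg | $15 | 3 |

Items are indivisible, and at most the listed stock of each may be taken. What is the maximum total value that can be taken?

$39

Top feasible selections:
- 3×necklace: weight 12, value 39
- 2×camera: weight 14, value 30
- 1×necklace + 1×camera: weight 11, value 28
- 1×vase + 1×necklace: weight 12, value 27
Best: $39.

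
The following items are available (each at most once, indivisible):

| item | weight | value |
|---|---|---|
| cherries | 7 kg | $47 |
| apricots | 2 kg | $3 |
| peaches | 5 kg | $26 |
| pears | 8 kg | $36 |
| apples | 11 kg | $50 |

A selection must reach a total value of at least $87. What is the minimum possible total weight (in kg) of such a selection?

18

Subsets with value ≥ 87, sorted by total weight:
- cherries+apples: weight 18, value 97
- cherries+peaches+pears: weight 20, value 109
Minimum weight: 18 kg.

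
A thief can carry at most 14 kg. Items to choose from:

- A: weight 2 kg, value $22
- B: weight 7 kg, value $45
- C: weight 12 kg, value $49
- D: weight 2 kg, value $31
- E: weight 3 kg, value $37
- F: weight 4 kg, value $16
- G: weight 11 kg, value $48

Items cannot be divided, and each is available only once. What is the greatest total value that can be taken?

$135

Check high-value combinations within 14 kg:
- A+B+D+E: weight 2+7+2+3=14, value 22+45+31+37=135
- B+D+E: weight 7+2+3=12, value 45+31+37=113
- A+D+E+F: weight 2+2+3+4=11, value 22+31+37+16=106
- A+B+E: weight 2+7+3=12, value 22+45+37=104
Best: $135.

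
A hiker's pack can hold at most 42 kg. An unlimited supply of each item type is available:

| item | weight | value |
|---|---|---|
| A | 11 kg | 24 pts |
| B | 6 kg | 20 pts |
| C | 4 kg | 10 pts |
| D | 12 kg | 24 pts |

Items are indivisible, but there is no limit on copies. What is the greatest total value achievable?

140 pts

Best value-per-unit is B at 20/6, and filling with it alone uses weight 7×6=42. No mix of the others beats 7×20 = 140.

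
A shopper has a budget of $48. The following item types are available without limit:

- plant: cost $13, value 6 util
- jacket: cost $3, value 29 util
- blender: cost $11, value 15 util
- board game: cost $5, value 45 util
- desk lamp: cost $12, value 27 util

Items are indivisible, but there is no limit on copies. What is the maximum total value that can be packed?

Best value-per-unit is jacket at 29/3, and filling with it alone uses cost 16×3=48. No mix of the others beats 16×29 = 464.

464 util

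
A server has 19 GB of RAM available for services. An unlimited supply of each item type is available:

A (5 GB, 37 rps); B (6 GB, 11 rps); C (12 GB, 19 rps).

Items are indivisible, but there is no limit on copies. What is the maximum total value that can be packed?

Best value-per-unit is A at 37/5, and filling with it alone uses memory 3×5=15. No mix of the others beats 3×37 = 111.

111 rps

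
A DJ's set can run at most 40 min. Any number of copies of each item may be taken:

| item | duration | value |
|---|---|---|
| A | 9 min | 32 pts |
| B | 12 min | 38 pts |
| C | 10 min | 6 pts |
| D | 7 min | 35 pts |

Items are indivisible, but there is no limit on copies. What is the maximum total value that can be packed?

178 pts

Best value-per-unit is D at 35/7; filling with it alone gives 5×35 = 175.
Optimal mix: 1×B + 4×D → duration 40, value 178.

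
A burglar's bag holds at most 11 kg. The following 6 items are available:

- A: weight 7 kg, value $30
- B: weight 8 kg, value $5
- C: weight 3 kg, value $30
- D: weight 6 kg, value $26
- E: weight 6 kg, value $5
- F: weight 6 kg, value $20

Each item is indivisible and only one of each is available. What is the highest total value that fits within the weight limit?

$60

This is a 0/1 knapsack; check combinations near the capacity.
- A+C: weight 7+3=10, value 30+30=60
- C+D: weight 3+6=9, value 30+26=56
- C+F: weight 3+6=9, value 30+20=50
- C+E: weight 3+6=9, value 30+5=35
Best: $60.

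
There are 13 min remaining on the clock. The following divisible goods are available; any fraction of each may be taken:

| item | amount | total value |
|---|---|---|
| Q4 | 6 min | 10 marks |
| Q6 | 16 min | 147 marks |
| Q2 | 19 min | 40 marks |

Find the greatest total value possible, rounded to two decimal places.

Take in order of value per unit:
- Q6 (147/16 per unit): 13 of 16 → value 13×147/16 = 119.4375, running total 119.44
Total 119.44.

119.44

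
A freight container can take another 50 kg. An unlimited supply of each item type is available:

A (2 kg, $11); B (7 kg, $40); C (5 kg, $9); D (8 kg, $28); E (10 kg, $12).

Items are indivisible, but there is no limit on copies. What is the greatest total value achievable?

Best value-per-unit is B at 40/7; filling with it alone gives 7×40 = 280.
Optimal mix: 4×A + 6×B → weight 50, value 284.

$284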